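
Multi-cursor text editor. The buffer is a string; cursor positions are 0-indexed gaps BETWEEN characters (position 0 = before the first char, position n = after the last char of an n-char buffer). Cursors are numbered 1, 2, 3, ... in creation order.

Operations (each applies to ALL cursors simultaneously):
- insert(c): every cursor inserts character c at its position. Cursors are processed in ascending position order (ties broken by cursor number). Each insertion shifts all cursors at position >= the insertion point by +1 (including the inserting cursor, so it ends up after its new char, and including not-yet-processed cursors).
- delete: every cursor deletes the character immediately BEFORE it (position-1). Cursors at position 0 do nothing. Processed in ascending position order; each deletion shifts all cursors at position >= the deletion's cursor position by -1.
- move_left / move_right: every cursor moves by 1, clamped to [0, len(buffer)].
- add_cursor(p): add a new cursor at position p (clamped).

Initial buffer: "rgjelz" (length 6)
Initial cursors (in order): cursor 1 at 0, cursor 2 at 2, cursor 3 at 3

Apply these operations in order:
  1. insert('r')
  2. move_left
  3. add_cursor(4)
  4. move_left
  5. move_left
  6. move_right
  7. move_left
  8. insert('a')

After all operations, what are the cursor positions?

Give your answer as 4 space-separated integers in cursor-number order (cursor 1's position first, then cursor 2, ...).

After op 1 (insert('r')): buffer="rrgrjrelz" (len 9), cursors c1@1 c2@4 c3@6, authorship 1..2.3...
After op 2 (move_left): buffer="rrgrjrelz" (len 9), cursors c1@0 c2@3 c3@5, authorship 1..2.3...
After op 3 (add_cursor(4)): buffer="rrgrjrelz" (len 9), cursors c1@0 c2@3 c4@4 c3@5, authorship 1..2.3...
After op 4 (move_left): buffer="rrgrjrelz" (len 9), cursors c1@0 c2@2 c4@3 c3@4, authorship 1..2.3...
After op 5 (move_left): buffer="rrgrjrelz" (len 9), cursors c1@0 c2@1 c4@2 c3@3, authorship 1..2.3...
After op 6 (move_right): buffer="rrgrjrelz" (len 9), cursors c1@1 c2@2 c4@3 c3@4, authorship 1..2.3...
After op 7 (move_left): buffer="rrgrjrelz" (len 9), cursors c1@0 c2@1 c4@2 c3@3, authorship 1..2.3...
After op 8 (insert('a')): buffer="araragarjrelz" (len 13), cursors c1@1 c2@3 c4@5 c3@7, authorship 112.4.32.3...

Answer: 1 3 7 5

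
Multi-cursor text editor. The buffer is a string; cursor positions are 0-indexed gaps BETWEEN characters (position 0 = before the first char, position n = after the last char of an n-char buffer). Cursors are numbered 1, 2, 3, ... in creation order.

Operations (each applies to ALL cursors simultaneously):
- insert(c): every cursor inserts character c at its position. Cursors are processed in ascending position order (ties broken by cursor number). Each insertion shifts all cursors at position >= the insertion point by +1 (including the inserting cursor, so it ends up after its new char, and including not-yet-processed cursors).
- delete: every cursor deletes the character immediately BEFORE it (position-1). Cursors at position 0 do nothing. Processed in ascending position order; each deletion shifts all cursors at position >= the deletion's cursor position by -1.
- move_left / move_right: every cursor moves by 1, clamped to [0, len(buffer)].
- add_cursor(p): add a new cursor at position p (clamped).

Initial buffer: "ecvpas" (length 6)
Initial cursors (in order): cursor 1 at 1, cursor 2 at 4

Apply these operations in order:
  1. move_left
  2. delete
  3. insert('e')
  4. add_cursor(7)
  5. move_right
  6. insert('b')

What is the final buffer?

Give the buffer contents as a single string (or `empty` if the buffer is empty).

After op 1 (move_left): buffer="ecvpas" (len 6), cursors c1@0 c2@3, authorship ......
After op 2 (delete): buffer="ecpas" (len 5), cursors c1@0 c2@2, authorship .....
After op 3 (insert('e')): buffer="eecepas" (len 7), cursors c1@1 c2@4, authorship 1..2...
After op 4 (add_cursor(7)): buffer="eecepas" (len 7), cursors c1@1 c2@4 c3@7, authorship 1..2...
After op 5 (move_right): buffer="eecepas" (len 7), cursors c1@2 c2@5 c3@7, authorship 1..2...
After op 6 (insert('b')): buffer="eebcepbasb" (len 10), cursors c1@3 c2@7 c3@10, authorship 1.1.2.2..3

Answer: eebcepbasb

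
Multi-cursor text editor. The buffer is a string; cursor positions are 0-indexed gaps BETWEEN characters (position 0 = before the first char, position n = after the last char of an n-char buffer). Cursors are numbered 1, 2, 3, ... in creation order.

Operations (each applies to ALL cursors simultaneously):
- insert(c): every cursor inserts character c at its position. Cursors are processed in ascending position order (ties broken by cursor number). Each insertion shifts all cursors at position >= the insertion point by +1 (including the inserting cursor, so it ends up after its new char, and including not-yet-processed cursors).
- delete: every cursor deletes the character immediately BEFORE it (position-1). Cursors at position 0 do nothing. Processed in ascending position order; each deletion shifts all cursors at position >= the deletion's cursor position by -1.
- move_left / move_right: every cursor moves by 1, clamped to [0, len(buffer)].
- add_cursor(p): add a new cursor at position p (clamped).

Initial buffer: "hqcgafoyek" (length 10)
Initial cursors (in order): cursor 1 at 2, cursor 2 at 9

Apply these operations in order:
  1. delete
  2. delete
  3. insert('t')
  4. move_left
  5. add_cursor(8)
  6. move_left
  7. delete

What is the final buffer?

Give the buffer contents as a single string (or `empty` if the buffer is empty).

After op 1 (delete): buffer="hcgafoyk" (len 8), cursors c1@1 c2@7, authorship ........
After op 2 (delete): buffer="cgafok" (len 6), cursors c1@0 c2@5, authorship ......
After op 3 (insert('t')): buffer="tcgafotk" (len 8), cursors c1@1 c2@7, authorship 1.....2.
After op 4 (move_left): buffer="tcgafotk" (len 8), cursors c1@0 c2@6, authorship 1.....2.
After op 5 (add_cursor(8)): buffer="tcgafotk" (len 8), cursors c1@0 c2@6 c3@8, authorship 1.....2.
After op 6 (move_left): buffer="tcgafotk" (len 8), cursors c1@0 c2@5 c3@7, authorship 1.....2.
After op 7 (delete): buffer="tcgaok" (len 6), cursors c1@0 c2@4 c3@5, authorship 1.....

Answer: tcgaok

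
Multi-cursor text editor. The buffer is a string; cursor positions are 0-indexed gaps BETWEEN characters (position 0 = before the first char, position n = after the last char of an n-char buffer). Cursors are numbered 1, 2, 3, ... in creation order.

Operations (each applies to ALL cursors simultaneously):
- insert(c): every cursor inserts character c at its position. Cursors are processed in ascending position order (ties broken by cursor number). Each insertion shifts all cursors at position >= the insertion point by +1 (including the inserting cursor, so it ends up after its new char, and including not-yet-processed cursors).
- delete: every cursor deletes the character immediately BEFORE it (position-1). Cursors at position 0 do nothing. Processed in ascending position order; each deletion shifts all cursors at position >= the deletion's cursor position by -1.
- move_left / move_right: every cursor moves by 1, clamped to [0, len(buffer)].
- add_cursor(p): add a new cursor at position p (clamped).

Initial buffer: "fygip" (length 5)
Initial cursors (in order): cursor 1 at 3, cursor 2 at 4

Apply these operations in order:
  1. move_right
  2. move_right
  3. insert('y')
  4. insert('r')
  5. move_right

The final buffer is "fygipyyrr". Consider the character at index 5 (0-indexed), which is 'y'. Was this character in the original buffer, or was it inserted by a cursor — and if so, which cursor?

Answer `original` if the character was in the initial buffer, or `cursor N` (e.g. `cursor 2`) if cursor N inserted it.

Answer: cursor 1

Derivation:
After op 1 (move_right): buffer="fygip" (len 5), cursors c1@4 c2@5, authorship .....
After op 2 (move_right): buffer="fygip" (len 5), cursors c1@5 c2@5, authorship .....
After op 3 (insert('y')): buffer="fygipyy" (len 7), cursors c1@7 c2@7, authorship .....12
After op 4 (insert('r')): buffer="fygipyyrr" (len 9), cursors c1@9 c2@9, authorship .....1212
After op 5 (move_right): buffer="fygipyyrr" (len 9), cursors c1@9 c2@9, authorship .....1212
Authorship (.=original, N=cursor N): . . . . . 1 2 1 2
Index 5: author = 1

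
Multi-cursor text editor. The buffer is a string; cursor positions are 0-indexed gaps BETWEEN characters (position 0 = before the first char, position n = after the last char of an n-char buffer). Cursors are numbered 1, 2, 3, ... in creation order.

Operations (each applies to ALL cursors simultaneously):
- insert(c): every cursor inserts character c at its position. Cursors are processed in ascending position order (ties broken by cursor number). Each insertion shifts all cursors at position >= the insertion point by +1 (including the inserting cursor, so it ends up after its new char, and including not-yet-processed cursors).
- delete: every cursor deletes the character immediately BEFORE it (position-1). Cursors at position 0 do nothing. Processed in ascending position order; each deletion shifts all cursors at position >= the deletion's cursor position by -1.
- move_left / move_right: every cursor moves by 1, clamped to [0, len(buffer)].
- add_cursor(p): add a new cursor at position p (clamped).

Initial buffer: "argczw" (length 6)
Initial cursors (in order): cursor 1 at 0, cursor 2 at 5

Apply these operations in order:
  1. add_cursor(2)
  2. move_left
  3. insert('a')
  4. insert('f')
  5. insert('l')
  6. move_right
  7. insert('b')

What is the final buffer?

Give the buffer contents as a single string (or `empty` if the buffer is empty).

Answer: aflabaflrbgcaflzbw

Derivation:
After op 1 (add_cursor(2)): buffer="argczw" (len 6), cursors c1@0 c3@2 c2@5, authorship ......
After op 2 (move_left): buffer="argczw" (len 6), cursors c1@0 c3@1 c2@4, authorship ......
After op 3 (insert('a')): buffer="aaargcazw" (len 9), cursors c1@1 c3@3 c2@7, authorship 1.3...2..
After op 4 (insert('f')): buffer="afaafrgcafzw" (len 12), cursors c1@2 c3@5 c2@10, authorship 11.33...22..
After op 5 (insert('l')): buffer="aflaaflrgcaflzw" (len 15), cursors c1@3 c3@7 c2@13, authorship 111.333...222..
After op 6 (move_right): buffer="aflaaflrgcaflzw" (len 15), cursors c1@4 c3@8 c2@14, authorship 111.333...222..
After op 7 (insert('b')): buffer="aflabaflrbgcaflzbw" (len 18), cursors c1@5 c3@10 c2@17, authorship 111.1333.3..222.2.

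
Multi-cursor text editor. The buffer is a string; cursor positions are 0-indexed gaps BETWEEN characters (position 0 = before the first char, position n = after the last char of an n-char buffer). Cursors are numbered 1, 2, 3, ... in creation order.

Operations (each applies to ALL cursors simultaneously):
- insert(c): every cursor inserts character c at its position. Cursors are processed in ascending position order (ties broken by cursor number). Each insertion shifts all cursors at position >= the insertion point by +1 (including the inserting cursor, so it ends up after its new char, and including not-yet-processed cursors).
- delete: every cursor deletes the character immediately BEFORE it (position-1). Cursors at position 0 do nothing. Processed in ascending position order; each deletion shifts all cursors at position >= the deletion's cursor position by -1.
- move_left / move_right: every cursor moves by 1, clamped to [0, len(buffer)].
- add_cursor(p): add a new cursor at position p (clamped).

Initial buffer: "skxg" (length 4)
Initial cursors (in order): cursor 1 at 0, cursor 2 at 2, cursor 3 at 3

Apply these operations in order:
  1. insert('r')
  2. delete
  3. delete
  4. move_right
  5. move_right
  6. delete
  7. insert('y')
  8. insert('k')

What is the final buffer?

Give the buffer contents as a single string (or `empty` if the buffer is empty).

After op 1 (insert('r')): buffer="rskrxrg" (len 7), cursors c1@1 c2@4 c3@6, authorship 1..2.3.
After op 2 (delete): buffer="skxg" (len 4), cursors c1@0 c2@2 c3@3, authorship ....
After op 3 (delete): buffer="sg" (len 2), cursors c1@0 c2@1 c3@1, authorship ..
After op 4 (move_right): buffer="sg" (len 2), cursors c1@1 c2@2 c3@2, authorship ..
After op 5 (move_right): buffer="sg" (len 2), cursors c1@2 c2@2 c3@2, authorship ..
After op 6 (delete): buffer="" (len 0), cursors c1@0 c2@0 c3@0, authorship 
After op 7 (insert('y')): buffer="yyy" (len 3), cursors c1@3 c2@3 c3@3, authorship 123
After op 8 (insert('k')): buffer="yyykkk" (len 6), cursors c1@6 c2@6 c3@6, authorship 123123

Answer: yyykkk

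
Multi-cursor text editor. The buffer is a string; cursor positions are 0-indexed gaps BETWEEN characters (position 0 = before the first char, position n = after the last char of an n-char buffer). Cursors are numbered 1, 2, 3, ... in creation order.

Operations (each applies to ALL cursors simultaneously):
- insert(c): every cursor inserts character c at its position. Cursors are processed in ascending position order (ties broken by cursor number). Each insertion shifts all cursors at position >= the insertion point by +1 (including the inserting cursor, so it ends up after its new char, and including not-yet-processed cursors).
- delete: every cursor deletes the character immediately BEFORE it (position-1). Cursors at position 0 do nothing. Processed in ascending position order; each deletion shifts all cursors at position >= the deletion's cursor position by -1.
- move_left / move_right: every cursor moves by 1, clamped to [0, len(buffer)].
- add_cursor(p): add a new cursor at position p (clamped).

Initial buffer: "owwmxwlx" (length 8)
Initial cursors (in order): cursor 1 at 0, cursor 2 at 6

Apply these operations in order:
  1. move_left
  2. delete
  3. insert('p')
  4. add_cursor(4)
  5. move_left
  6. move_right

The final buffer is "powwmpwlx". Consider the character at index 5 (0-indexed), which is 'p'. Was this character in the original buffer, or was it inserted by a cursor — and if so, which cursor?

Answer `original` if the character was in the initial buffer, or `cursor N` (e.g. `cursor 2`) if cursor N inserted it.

Answer: cursor 2

Derivation:
After op 1 (move_left): buffer="owwmxwlx" (len 8), cursors c1@0 c2@5, authorship ........
After op 2 (delete): buffer="owwmwlx" (len 7), cursors c1@0 c2@4, authorship .......
After op 3 (insert('p')): buffer="powwmpwlx" (len 9), cursors c1@1 c2@6, authorship 1....2...
After op 4 (add_cursor(4)): buffer="powwmpwlx" (len 9), cursors c1@1 c3@4 c2@6, authorship 1....2...
After op 5 (move_left): buffer="powwmpwlx" (len 9), cursors c1@0 c3@3 c2@5, authorship 1....2...
After op 6 (move_right): buffer="powwmpwlx" (len 9), cursors c1@1 c3@4 c2@6, authorship 1....2...
Authorship (.=original, N=cursor N): 1 . . . . 2 . . .
Index 5: author = 2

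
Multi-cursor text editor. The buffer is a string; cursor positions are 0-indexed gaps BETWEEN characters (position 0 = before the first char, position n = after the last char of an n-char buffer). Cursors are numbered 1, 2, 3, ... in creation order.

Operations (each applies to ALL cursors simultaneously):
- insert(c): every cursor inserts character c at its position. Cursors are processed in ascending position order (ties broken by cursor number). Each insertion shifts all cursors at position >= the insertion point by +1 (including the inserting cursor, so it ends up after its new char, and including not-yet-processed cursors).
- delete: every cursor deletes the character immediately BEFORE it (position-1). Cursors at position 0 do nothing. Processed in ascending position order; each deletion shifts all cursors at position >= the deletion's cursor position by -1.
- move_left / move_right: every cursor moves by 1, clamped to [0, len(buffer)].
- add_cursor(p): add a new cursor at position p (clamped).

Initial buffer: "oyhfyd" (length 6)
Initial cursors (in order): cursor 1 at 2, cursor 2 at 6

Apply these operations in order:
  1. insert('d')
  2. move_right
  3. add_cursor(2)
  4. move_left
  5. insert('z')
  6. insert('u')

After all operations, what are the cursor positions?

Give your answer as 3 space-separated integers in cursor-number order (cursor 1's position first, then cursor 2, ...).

Answer: 7 13 3

Derivation:
After op 1 (insert('d')): buffer="oydhfydd" (len 8), cursors c1@3 c2@8, authorship ..1....2
After op 2 (move_right): buffer="oydhfydd" (len 8), cursors c1@4 c2@8, authorship ..1....2
After op 3 (add_cursor(2)): buffer="oydhfydd" (len 8), cursors c3@2 c1@4 c2@8, authorship ..1....2
After op 4 (move_left): buffer="oydhfydd" (len 8), cursors c3@1 c1@3 c2@7, authorship ..1....2
After op 5 (insert('z')): buffer="ozydzhfydzd" (len 11), cursors c3@2 c1@5 c2@10, authorship .3.11....22
After op 6 (insert('u')): buffer="ozuydzuhfydzud" (len 14), cursors c3@3 c1@7 c2@13, authorship .33.111....222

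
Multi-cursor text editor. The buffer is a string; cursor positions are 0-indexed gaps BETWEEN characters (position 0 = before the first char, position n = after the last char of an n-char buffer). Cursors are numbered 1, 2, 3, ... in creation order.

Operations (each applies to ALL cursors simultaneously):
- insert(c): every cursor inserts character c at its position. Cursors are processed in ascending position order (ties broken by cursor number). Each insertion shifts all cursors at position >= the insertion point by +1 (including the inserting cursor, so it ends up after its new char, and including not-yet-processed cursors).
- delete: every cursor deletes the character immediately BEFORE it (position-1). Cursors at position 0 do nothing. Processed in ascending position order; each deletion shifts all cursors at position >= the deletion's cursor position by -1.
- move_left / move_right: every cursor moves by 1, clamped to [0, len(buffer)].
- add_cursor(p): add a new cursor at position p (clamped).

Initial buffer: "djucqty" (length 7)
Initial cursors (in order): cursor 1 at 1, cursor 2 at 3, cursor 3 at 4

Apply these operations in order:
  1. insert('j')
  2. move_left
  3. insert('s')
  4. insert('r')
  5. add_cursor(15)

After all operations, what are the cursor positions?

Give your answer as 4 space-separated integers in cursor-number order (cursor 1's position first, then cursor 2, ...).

Answer: 3 8 12 15

Derivation:
After op 1 (insert('j')): buffer="djjujcjqty" (len 10), cursors c1@2 c2@5 c3@7, authorship .1..2.3...
After op 2 (move_left): buffer="djjujcjqty" (len 10), cursors c1@1 c2@4 c3@6, authorship .1..2.3...
After op 3 (insert('s')): buffer="dsjjusjcsjqty" (len 13), cursors c1@2 c2@6 c3@9, authorship .11..22.33...
After op 4 (insert('r')): buffer="dsrjjusrjcsrjqty" (len 16), cursors c1@3 c2@8 c3@12, authorship .111..222.333...
After op 5 (add_cursor(15)): buffer="dsrjjusrjcsrjqty" (len 16), cursors c1@3 c2@8 c3@12 c4@15, authorship .111..222.333...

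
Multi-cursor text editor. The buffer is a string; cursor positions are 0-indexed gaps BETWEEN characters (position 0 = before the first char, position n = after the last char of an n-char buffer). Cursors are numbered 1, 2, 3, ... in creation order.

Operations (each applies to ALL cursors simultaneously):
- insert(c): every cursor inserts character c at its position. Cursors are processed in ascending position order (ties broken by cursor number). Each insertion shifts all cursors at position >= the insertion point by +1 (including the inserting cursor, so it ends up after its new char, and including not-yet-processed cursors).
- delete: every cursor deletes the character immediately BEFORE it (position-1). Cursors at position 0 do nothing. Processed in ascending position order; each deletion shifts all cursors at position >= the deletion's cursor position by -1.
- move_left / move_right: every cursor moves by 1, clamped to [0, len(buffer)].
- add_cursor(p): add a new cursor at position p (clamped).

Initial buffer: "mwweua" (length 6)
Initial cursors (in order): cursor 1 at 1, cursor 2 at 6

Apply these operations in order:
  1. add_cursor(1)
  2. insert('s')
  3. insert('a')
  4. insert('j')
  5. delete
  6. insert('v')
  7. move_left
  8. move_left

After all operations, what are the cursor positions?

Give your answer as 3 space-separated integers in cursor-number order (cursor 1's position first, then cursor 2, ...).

After op 1 (add_cursor(1)): buffer="mwweua" (len 6), cursors c1@1 c3@1 c2@6, authorship ......
After op 2 (insert('s')): buffer="msswweuas" (len 9), cursors c1@3 c3@3 c2@9, authorship .13.....2
After op 3 (insert('a')): buffer="mssaawweuasa" (len 12), cursors c1@5 c3@5 c2@12, authorship .1313.....22
After op 4 (insert('j')): buffer="mssaajjwweuasaj" (len 15), cursors c1@7 c3@7 c2@15, authorship .131313.....222
After op 5 (delete): buffer="mssaawweuasa" (len 12), cursors c1@5 c3@5 c2@12, authorship .1313.....22
After op 6 (insert('v')): buffer="mssaavvwweuasav" (len 15), cursors c1@7 c3@7 c2@15, authorship .131313.....222
After op 7 (move_left): buffer="mssaavvwweuasav" (len 15), cursors c1@6 c3@6 c2@14, authorship .131313.....222
After op 8 (move_left): buffer="mssaavvwweuasav" (len 15), cursors c1@5 c3@5 c2@13, authorship .131313.....222

Answer: 5 13 5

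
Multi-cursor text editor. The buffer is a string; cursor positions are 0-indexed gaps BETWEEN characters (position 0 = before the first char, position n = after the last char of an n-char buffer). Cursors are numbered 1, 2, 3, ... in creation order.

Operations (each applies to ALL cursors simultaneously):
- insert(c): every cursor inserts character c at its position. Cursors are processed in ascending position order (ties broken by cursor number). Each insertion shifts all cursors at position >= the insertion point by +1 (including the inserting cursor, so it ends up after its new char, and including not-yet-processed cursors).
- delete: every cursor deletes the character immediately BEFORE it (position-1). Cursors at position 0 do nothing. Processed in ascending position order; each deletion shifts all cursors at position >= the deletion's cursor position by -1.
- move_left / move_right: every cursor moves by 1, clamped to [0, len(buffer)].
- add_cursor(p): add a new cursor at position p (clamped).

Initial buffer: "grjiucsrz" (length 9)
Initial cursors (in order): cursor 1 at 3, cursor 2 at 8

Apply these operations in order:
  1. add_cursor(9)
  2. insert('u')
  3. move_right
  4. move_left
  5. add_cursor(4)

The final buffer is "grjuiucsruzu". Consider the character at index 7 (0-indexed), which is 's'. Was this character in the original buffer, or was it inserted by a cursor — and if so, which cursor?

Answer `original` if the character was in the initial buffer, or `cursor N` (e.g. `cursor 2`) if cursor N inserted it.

Answer: original

Derivation:
After op 1 (add_cursor(9)): buffer="grjiucsrz" (len 9), cursors c1@3 c2@8 c3@9, authorship .........
After op 2 (insert('u')): buffer="grjuiucsruzu" (len 12), cursors c1@4 c2@10 c3@12, authorship ...1.....2.3
After op 3 (move_right): buffer="grjuiucsruzu" (len 12), cursors c1@5 c2@11 c3@12, authorship ...1.....2.3
After op 4 (move_left): buffer="grjuiucsruzu" (len 12), cursors c1@4 c2@10 c3@11, authorship ...1.....2.3
After op 5 (add_cursor(4)): buffer="grjuiucsruzu" (len 12), cursors c1@4 c4@4 c2@10 c3@11, authorship ...1.....2.3
Authorship (.=original, N=cursor N): . . . 1 . . . . . 2 . 3
Index 7: author = original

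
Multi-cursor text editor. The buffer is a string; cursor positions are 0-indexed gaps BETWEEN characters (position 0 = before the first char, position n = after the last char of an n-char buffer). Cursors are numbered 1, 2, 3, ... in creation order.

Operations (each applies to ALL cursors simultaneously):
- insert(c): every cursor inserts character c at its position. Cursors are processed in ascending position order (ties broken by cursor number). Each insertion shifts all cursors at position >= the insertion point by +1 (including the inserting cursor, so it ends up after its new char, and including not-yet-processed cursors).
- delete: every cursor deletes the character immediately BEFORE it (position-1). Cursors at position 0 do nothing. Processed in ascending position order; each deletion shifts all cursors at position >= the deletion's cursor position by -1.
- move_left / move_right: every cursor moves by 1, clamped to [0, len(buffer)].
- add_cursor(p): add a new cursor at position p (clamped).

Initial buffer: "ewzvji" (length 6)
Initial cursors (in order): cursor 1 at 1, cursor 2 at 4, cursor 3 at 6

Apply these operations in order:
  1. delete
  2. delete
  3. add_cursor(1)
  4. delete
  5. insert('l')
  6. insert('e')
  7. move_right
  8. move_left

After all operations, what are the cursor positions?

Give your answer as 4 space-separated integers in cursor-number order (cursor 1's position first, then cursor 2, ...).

Answer: 7 7 7 7

Derivation:
After op 1 (delete): buffer="wzj" (len 3), cursors c1@0 c2@2 c3@3, authorship ...
After op 2 (delete): buffer="w" (len 1), cursors c1@0 c2@1 c3@1, authorship .
After op 3 (add_cursor(1)): buffer="w" (len 1), cursors c1@0 c2@1 c3@1 c4@1, authorship .
After op 4 (delete): buffer="" (len 0), cursors c1@0 c2@0 c3@0 c4@0, authorship 
After op 5 (insert('l')): buffer="llll" (len 4), cursors c1@4 c2@4 c3@4 c4@4, authorship 1234
After op 6 (insert('e')): buffer="lllleeee" (len 8), cursors c1@8 c2@8 c3@8 c4@8, authorship 12341234
After op 7 (move_right): buffer="lllleeee" (len 8), cursors c1@8 c2@8 c3@8 c4@8, authorship 12341234
After op 8 (move_left): buffer="lllleeee" (len 8), cursors c1@7 c2@7 c3@7 c4@7, authorship 12341234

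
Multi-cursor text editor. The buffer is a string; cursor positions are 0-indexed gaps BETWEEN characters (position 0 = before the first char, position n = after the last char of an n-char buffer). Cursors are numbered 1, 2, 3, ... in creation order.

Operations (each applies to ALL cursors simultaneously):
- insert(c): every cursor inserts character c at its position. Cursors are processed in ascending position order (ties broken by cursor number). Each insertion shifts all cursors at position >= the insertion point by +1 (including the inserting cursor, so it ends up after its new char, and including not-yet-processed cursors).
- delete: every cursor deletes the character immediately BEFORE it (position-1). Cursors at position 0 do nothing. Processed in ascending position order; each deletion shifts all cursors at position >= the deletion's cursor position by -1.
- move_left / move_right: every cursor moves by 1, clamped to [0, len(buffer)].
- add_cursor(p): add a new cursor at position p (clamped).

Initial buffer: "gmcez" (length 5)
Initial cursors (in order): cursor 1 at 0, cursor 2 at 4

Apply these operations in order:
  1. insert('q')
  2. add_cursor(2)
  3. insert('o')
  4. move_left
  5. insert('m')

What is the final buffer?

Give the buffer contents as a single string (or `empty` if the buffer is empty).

After op 1 (insert('q')): buffer="qgmceqz" (len 7), cursors c1@1 c2@6, authorship 1....2.
After op 2 (add_cursor(2)): buffer="qgmceqz" (len 7), cursors c1@1 c3@2 c2@6, authorship 1....2.
After op 3 (insert('o')): buffer="qogomceqoz" (len 10), cursors c1@2 c3@4 c2@9, authorship 11.3...22.
After op 4 (move_left): buffer="qogomceqoz" (len 10), cursors c1@1 c3@3 c2@8, authorship 11.3...22.
After op 5 (insert('m')): buffer="qmogmomceqmoz" (len 13), cursors c1@2 c3@5 c2@11, authorship 111.33...222.

Answer: qmogmomceqmoz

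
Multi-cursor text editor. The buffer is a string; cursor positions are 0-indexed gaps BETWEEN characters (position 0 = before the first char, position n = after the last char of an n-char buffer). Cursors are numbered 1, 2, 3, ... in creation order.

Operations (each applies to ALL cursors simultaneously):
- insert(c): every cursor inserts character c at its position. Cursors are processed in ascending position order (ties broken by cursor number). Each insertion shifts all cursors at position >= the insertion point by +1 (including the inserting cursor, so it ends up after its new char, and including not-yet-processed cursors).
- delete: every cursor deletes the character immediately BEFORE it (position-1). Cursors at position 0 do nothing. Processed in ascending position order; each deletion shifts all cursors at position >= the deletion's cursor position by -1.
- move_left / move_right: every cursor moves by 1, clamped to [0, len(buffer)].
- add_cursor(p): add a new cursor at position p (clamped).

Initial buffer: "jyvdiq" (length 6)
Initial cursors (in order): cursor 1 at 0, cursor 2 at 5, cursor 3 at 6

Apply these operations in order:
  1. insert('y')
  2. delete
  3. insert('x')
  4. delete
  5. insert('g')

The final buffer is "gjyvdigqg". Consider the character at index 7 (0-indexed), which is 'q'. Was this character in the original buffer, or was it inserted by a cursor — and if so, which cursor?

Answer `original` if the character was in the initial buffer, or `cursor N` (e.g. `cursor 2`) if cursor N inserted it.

Answer: original

Derivation:
After op 1 (insert('y')): buffer="yjyvdiyqy" (len 9), cursors c1@1 c2@7 c3@9, authorship 1.....2.3
After op 2 (delete): buffer="jyvdiq" (len 6), cursors c1@0 c2@5 c3@6, authorship ......
After op 3 (insert('x')): buffer="xjyvdixqx" (len 9), cursors c1@1 c2@7 c3@9, authorship 1.....2.3
After op 4 (delete): buffer="jyvdiq" (len 6), cursors c1@0 c2@5 c3@6, authorship ......
After op 5 (insert('g')): buffer="gjyvdigqg" (len 9), cursors c1@1 c2@7 c3@9, authorship 1.....2.3
Authorship (.=original, N=cursor N): 1 . . . . . 2 . 3
Index 7: author = original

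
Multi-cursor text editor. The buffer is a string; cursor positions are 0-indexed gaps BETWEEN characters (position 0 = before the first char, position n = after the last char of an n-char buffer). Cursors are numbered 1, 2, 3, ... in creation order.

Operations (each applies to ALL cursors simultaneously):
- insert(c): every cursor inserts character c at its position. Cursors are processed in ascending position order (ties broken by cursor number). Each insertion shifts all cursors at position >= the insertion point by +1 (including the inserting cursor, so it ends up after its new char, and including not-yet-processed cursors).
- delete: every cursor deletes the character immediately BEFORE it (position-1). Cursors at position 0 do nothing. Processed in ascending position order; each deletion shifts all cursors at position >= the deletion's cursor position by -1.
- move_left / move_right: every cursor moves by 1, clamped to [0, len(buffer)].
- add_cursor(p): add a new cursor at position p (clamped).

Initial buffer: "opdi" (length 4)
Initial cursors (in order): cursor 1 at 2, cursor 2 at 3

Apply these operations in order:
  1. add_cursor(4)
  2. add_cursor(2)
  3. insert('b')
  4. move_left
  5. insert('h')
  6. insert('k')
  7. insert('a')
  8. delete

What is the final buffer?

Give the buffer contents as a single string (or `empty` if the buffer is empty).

Answer: opbhhkkbdhkbihkb

Derivation:
After op 1 (add_cursor(4)): buffer="opdi" (len 4), cursors c1@2 c2@3 c3@4, authorship ....
After op 2 (add_cursor(2)): buffer="opdi" (len 4), cursors c1@2 c4@2 c2@3 c3@4, authorship ....
After op 3 (insert('b')): buffer="opbbdbib" (len 8), cursors c1@4 c4@4 c2@6 c3@8, authorship ..14.2.3
After op 4 (move_left): buffer="opbbdbib" (len 8), cursors c1@3 c4@3 c2@5 c3@7, authorship ..14.2.3
After op 5 (insert('h')): buffer="opbhhbdhbihb" (len 12), cursors c1@5 c4@5 c2@8 c3@11, authorship ..1144.22.33
After op 6 (insert('k')): buffer="opbhhkkbdhkbihkb" (len 16), cursors c1@7 c4@7 c2@11 c3@15, authorship ..114144.222.333
After op 7 (insert('a')): buffer="opbhhkkaabdhkabihkab" (len 20), cursors c1@9 c4@9 c2@14 c3@19, authorship ..11414144.2222.3333
After op 8 (delete): buffer="opbhhkkbdhkbihkb" (len 16), cursors c1@7 c4@7 c2@11 c3@15, authorship ..114144.222.333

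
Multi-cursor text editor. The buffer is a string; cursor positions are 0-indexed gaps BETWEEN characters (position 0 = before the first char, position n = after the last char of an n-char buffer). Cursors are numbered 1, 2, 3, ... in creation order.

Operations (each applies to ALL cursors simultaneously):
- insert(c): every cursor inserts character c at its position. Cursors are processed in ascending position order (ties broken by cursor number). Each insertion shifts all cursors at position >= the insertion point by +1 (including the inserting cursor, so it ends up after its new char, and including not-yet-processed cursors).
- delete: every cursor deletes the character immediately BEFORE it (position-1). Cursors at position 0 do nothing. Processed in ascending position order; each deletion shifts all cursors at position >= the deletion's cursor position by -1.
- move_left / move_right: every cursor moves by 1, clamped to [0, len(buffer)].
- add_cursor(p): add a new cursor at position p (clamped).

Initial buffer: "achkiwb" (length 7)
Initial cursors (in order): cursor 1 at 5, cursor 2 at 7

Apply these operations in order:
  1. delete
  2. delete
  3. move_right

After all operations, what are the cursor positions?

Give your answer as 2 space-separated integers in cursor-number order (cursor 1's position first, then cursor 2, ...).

Answer: 3 3

Derivation:
After op 1 (delete): buffer="achkw" (len 5), cursors c1@4 c2@5, authorship .....
After op 2 (delete): buffer="ach" (len 3), cursors c1@3 c2@3, authorship ...
After op 3 (move_right): buffer="ach" (len 3), cursors c1@3 c2@3, authorship ...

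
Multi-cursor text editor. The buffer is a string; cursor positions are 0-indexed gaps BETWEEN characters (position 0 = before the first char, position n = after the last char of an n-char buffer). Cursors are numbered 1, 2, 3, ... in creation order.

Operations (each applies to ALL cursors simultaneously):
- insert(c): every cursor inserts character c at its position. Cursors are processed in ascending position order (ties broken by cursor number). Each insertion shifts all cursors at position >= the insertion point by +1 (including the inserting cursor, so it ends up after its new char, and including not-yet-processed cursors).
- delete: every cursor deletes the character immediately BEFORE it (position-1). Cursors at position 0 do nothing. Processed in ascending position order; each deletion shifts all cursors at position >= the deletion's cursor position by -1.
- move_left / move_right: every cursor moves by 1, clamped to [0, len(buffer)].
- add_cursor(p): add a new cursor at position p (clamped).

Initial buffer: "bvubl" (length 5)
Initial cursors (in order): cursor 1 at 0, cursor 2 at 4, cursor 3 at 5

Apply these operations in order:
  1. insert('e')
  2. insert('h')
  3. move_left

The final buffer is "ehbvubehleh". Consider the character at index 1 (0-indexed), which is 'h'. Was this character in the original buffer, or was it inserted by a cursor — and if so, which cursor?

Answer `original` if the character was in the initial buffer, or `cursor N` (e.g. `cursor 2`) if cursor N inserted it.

After op 1 (insert('e')): buffer="ebvubele" (len 8), cursors c1@1 c2@6 c3@8, authorship 1....2.3
After op 2 (insert('h')): buffer="ehbvubehleh" (len 11), cursors c1@2 c2@8 c3@11, authorship 11....22.33
After op 3 (move_left): buffer="ehbvubehleh" (len 11), cursors c1@1 c2@7 c3@10, authorship 11....22.33
Authorship (.=original, N=cursor N): 1 1 . . . . 2 2 . 3 3
Index 1: author = 1

Answer: cursor 1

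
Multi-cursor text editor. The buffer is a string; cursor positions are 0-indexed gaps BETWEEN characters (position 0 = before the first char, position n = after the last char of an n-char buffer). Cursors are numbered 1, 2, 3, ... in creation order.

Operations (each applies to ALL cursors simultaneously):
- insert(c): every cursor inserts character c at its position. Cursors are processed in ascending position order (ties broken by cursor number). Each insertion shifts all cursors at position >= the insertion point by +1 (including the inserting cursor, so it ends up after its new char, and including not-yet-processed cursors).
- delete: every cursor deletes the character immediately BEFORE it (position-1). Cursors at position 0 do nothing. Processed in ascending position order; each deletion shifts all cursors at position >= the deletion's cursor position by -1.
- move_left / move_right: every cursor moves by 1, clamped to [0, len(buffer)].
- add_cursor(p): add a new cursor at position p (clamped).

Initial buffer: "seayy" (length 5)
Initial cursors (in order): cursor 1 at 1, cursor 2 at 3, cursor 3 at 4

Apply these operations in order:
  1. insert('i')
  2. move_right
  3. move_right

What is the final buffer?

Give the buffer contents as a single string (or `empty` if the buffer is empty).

Answer: sieaiyiy

Derivation:
After op 1 (insert('i')): buffer="sieaiyiy" (len 8), cursors c1@2 c2@5 c3@7, authorship .1..2.3.
After op 2 (move_right): buffer="sieaiyiy" (len 8), cursors c1@3 c2@6 c3@8, authorship .1..2.3.
After op 3 (move_right): buffer="sieaiyiy" (len 8), cursors c1@4 c2@7 c3@8, authorship .1..2.3.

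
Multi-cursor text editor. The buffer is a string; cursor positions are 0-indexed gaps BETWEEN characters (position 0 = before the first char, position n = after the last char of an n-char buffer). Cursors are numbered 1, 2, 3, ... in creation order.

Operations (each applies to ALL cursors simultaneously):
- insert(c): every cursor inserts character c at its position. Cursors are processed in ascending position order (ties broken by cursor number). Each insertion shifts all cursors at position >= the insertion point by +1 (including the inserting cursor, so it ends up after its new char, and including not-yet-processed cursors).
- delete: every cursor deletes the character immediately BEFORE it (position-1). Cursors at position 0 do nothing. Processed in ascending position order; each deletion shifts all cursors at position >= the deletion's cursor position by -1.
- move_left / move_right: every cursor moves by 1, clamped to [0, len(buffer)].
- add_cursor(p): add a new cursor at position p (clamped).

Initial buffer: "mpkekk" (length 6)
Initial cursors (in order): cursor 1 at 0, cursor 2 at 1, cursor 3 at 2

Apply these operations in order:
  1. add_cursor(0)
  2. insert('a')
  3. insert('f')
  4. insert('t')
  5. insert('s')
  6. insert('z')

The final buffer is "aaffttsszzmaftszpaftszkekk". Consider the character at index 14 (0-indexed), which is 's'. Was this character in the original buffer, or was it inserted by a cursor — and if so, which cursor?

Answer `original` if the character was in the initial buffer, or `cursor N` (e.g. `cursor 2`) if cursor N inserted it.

After op 1 (add_cursor(0)): buffer="mpkekk" (len 6), cursors c1@0 c4@0 c2@1 c3@2, authorship ......
After op 2 (insert('a')): buffer="aamapakekk" (len 10), cursors c1@2 c4@2 c2@4 c3@6, authorship 14.2.3....
After op 3 (insert('f')): buffer="aaffmafpafkekk" (len 14), cursors c1@4 c4@4 c2@7 c3@10, authorship 1414.22.33....
After op 4 (insert('t')): buffer="aaffttmaftpaftkekk" (len 18), cursors c1@6 c4@6 c2@10 c3@14, authorship 141414.222.333....
After op 5 (insert('s')): buffer="aaffttssmaftspaftskekk" (len 22), cursors c1@8 c4@8 c2@13 c3@18, authorship 14141414.2222.3333....
After op 6 (insert('z')): buffer="aaffttsszzmaftszpaftszkekk" (len 26), cursors c1@10 c4@10 c2@16 c3@22, authorship 1414141414.22222.33333....
Authorship (.=original, N=cursor N): 1 4 1 4 1 4 1 4 1 4 . 2 2 2 2 2 . 3 3 3 3 3 . . . .
Index 14: author = 2

Answer: cursor 2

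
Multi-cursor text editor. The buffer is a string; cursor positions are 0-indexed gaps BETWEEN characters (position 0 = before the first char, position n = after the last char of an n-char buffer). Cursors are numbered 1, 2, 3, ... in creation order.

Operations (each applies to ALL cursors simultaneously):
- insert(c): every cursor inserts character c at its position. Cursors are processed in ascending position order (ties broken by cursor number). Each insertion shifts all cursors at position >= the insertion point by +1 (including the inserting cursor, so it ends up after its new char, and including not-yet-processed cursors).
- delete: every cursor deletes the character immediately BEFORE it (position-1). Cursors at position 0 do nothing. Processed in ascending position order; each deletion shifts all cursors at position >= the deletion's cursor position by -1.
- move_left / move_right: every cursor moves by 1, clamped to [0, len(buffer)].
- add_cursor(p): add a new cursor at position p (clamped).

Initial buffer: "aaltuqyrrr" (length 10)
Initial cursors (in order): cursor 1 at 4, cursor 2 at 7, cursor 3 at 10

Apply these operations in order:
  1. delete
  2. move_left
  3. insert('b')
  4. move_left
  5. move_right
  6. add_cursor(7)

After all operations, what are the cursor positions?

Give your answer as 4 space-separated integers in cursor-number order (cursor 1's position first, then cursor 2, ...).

After op 1 (delete): buffer="aaluqrr" (len 7), cursors c1@3 c2@5 c3@7, authorship .......
After op 2 (move_left): buffer="aaluqrr" (len 7), cursors c1@2 c2@4 c3@6, authorship .......
After op 3 (insert('b')): buffer="aablubqrbr" (len 10), cursors c1@3 c2@6 c3@9, authorship ..1..2..3.
After op 4 (move_left): buffer="aablubqrbr" (len 10), cursors c1@2 c2@5 c3@8, authorship ..1..2..3.
After op 5 (move_right): buffer="aablubqrbr" (len 10), cursors c1@3 c2@6 c3@9, authorship ..1..2..3.
After op 6 (add_cursor(7)): buffer="aablubqrbr" (len 10), cursors c1@3 c2@6 c4@7 c3@9, authorship ..1..2..3.

Answer: 3 6 9 7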